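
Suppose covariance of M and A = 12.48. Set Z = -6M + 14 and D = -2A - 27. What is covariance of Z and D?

covariance of Z and D = 149.76

covariance of Z and D = a·c·covariance of M and A = (-6)·(-2)·12.48 = 149.76. Additive constants drop out.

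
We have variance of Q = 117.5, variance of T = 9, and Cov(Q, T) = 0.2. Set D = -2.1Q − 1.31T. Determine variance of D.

variance of D = a²·variance of Q + b²·variance of T + 2ab·Cov(Q, T) with a = -2.1, b = -1.31.
= (-2.1)²·117.5 + (-1.31)²·9 + 2·(-2.1)·(-1.31)·0.2
= 518.175 + 15.4449 + 1.1004 = 534.7203.

variance of D = 534.7203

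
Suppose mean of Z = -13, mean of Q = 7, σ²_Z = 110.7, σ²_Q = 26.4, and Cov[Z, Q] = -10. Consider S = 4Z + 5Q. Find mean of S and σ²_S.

mean of S = 4·mean of Z + 5·mean of Q = 4·(-13) + 5·7 = -17.
σ²_S = a²·σ²_Z + b²·σ²_Q + 2ab·Cov[Z, Q] with a = 4, b = 5.
= 4²·110.7 + 5²·26.4 + 2·4·5·(-10)
= 1771.2 + 660 + (-400) = 2031.2.

mean of S = -17, σ²_S = 2031.2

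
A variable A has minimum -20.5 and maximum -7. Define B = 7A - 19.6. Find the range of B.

Range(B) = 94.5

Range of A = -7 − (-20.5) = 13.5.
Range(B) = |a|·Range(A) = |7|·13.5 = 94.5.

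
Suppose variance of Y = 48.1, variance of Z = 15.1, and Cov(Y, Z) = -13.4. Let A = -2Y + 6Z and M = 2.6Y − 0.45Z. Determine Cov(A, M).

Cov(A, M) = -511.99

By bilinearity, Cov(A, M) = ac·variance of Y + bd·variance of Z + (ad+bc)·Cov(Y, Z), with a=-2, b=6, c=2.6, d=-0.45.
ac·variance of Y = (-2)·2.6·48.1 = -250.12
bd·variance of Z = 6·(-0.45)·15.1 = -40.77
(ad+bc)·Cov(Y, Z) = (16.5)·(-13.4) = -221.1
Cov(A, M) = -250.12 + (-40.77) + (-221.1) = -511.99.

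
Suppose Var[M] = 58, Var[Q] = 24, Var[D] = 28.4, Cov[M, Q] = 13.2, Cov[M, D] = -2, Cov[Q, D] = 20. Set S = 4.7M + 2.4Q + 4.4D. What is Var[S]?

Var[S] = 2606.756

Var[S] = a²·Var[M] + b²·Var[Q] + c²·Var[D] + 2ab·Cov[M, Q] + 2ac·Cov[M, D] + 2bc·Cov[Q, D], with a = 4.7, b = 2.4, c = 4.4.
= 1281.22 + 138.24 + 549.824 + 297.792 + (-82.72) + 422.4
= 2606.756.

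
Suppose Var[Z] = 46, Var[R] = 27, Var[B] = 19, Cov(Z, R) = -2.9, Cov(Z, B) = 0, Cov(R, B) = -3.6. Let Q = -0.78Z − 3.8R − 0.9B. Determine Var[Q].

Var[Q] = 391.4412

Var[Q] = a²·Var[Z] + b²·Var[R] + c²·Var[B] + 2ab·Cov(Z, R) + 2ac·Cov(Z, B) + 2bc·Cov(R, B), with a = -0.78, b = -3.8, c = -0.9.
= 27.9864 + 389.88 + 15.39 + (-17.1912) + 0 + (-24.624)
= 391.4412.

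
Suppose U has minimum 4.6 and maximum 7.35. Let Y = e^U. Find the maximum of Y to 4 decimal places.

e^U is increasing on this domain, so max(Y) comes from max(U) = 7.35: max(Y) = exp(7.35) ≈ 1556.1965.

max(Y) = 1556.1965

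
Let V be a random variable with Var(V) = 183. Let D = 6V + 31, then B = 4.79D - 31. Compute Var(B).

Var(D) = 6²·183 = 6588.
Var(B) = 4.79²·6588 = 151155.7308.

Var(B) = 151155.7308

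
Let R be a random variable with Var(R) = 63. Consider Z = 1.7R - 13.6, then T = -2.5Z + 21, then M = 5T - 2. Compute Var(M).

Var(M) = 28448.4375

Var(Z) = 1.7²·63 = 182.07.
Var(T) = (-2.5)²·182.07 = 1137.9375.
Var(M) = 5²·1137.9375 = 28448.4375.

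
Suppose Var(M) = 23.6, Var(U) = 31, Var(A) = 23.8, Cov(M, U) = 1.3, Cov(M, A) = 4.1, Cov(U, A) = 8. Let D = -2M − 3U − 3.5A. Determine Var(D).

Var(D) = 905.95

Var(D) = a²·Var(M) + b²·Var(U) + c²·Var(A) + 2ab·Cov(M, U) + 2ac·Cov(M, A) + 2bc·Cov(U, A), with a = -2, b = -3, c = -3.5.
= 94.4 + 279 + 291.55 + 15.6 + 57.4 + 168
= 905.95.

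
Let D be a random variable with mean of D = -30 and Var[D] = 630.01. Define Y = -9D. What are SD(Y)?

SD(Y) = 225.9

Y = -9D is linear with a = -9, b = 0.
SD(D) = √630.01 = 25.1.
SD(Y) = |a|·SD(D) = |-9|·25.1 = 225.9.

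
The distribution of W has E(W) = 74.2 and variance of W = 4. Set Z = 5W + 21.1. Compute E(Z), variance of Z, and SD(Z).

E(Z) = 392.1, variance of Z = 100, SD(Z) = 10

Z = 5W + 21.1 is linear with a = 5, b = 21.1.
E(Z) = a·E(W) + b = 5·74.2 + 21.1 = 392.1.
variance of Z = a²·variance of W = 5²·4 = 100 (the additive constant 21.1 does not affect variance).
SD(W) = √4 = 2.
SD(Z) = |a|·SD(W) = |5|·2 = 10.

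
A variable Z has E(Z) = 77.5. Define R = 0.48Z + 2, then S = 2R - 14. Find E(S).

E(S) = 64.4

E(R) = 0.48·77.5 + 2 = 39.2.
E(S) = 2·39.2 + (-14) = 64.4.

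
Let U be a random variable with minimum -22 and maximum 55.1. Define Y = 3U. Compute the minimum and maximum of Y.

a = 3 > 0, so min(Y) = a·min(U)+b = 3·(-22) = -66 and max(Y) = 3·55.1 = 165.3.

min(Y) = -66, max(Y) = 165.3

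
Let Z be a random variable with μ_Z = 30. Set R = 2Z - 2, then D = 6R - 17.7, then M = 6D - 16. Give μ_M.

μ_M = 1965.8

μ_R = 2·30 + (-2) = 58.
μ_D = 6·58 + (-17.7) = 330.3.
μ_M = 6·330.3 + (-16) = 1965.8.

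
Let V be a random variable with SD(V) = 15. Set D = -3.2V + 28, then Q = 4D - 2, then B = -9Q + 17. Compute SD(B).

SD(B) = 1728

SD(D) = |-3.2|·15 = 48.
SD(Q) = |4|·48 = 192.
SD(B) = |-9|·192 = 1728.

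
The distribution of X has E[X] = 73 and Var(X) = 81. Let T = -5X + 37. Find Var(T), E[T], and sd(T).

Var(T) = 2025, E[T] = -328, sd(T) = 45

T = -5X + 37 is linear with a = -5, b = 37.
Var(T) = a²·Var(X) = (-5)²·81 = 2025 (the additive constant 37 does not affect variance).
E[T] = a·E[X] + b = (-5)·73 + 37 = -328.
sd(X) = √81 = 9.
sd(T) = |a|·sd(X) = |-5|·9 = 45.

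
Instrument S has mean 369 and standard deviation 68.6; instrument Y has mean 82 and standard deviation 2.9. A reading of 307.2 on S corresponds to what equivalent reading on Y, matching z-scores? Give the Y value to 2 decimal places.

Y = 79.39

z = (307.2 − 369)/68.6 ≈ -0.9009.
Y = 82 + z·2.9 = 82 + (307.2 − 369)·2.9/68.6 ≈ 79.39.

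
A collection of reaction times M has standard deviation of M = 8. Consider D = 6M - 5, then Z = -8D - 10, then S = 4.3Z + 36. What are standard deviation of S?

standard deviation of S = 1651.2

standard deviation of D = |6|·8 = 48.
standard deviation of Z = |-8|·48 = 384.
standard deviation of S = |4.3|·384 = 1651.2.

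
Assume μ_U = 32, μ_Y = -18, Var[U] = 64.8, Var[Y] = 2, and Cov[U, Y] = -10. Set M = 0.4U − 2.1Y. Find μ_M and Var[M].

μ_M = 0.4·μ_U + (-2.1)·μ_Y = 0.4·32 + (-2.1)·(-18) = 50.6.
Var[M] = a²·Var[U] + b²·Var[Y] + 2ab·Cov[U, Y] with a = 0.4, b = -2.1.
= 0.4²·64.8 + (-2.1)²·2 + 2·0.4·(-2.1)·(-10)
= 10.368 + 8.82 + 16.8 = 35.988.

μ_M = 50.6, Var[M] = 35.988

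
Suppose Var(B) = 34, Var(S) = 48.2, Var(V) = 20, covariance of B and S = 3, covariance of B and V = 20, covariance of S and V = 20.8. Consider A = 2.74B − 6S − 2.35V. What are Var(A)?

Var(A) = a²·Var(B) + b²·Var(S) + c²·Var(V) + 2ab·covariance of B and S + 2ac·covariance of B and V + 2bc·covariance of S and V, with a = 2.74, b = -6, c = -2.35.
= 255.2584 + 1735.2 + 110.45 + (-98.64) + (-257.56) + 586.56
= 2331.2684.

Var(A) = 2331.2684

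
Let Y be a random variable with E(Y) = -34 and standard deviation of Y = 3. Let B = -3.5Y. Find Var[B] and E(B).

Var[B] = 110.25, E(B) = 119

B = -3.5Y is linear with a = -3.5, b = 0.
Var[Y] = 3² = 9.
Var[B] = a²·Var[Y] = (-3.5)²·9 = 110.25.
E(B) = a·E(Y) + b = (-3.5)·(-34) = 119.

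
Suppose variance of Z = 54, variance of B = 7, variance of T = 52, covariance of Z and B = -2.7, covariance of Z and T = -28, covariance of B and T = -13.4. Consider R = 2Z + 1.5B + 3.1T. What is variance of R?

variance of R = 243.45

variance of R = a²·variance of Z + b²·variance of B + c²·variance of T + 2ab·covariance of Z and B + 2ac·covariance of Z and T + 2bc·covariance of B and T, with a = 2, b = 1.5, c = 3.1.
= 216 + 15.75 + 499.72 + (-16.2) + (-347.2) + (-124.62)
= 243.45.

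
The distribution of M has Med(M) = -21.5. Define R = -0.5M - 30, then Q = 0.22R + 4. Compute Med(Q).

Med(Q) = -0.235

Med(R) = (-0.5)·(-21.5) + (-30) = -19.25.
Med(Q) = 0.22·(-19.25) + 4 = -0.235.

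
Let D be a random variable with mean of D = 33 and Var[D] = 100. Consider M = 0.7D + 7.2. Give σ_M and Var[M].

M = 0.7D + 7.2 is linear with a = 0.7, b = 7.2.
σ_D = √100 = 10.
σ_M = |a|·σ_D = |0.7|·10 = 7.
Var[M] = a²·Var[D] = 0.7²·100 = 49 (the additive constant 7.2 does not affect variance).

σ_M = 7, Var[M] = 49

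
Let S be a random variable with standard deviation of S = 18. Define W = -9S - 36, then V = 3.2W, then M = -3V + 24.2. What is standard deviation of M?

standard deviation of M = 1555.2

standard deviation of W = |-9|·18 = 162.
standard deviation of V = |3.2|·162 = 518.4.
standard deviation of M = |-3|·518.4 = 1555.2.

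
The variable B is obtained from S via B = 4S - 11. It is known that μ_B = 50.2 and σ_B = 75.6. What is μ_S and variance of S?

From B = 4S - 11: μ_B = a·μ_S + b, so μ_S = (μ_B − b)/a = (50.2 − (-11))/4 = 15.3.
variance of B = 75.6² = 5715.36.
variance of B = a²·variance of S, so variance of S = 5715.36/4² = 357.21.

μ_S = 15.3, variance of S = 357.21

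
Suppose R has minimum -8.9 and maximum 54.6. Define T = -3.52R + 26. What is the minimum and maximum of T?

min(T) = -166.192, max(T) = 57.328

a = -3.52 < 0, so order reverses: min(T) = a·max(R)+b = (-3.52)·54.6 + 26 = -166.192; max(T) = a·min(R)+b = (-3.52)·(-8.9) + 26 = 57.328.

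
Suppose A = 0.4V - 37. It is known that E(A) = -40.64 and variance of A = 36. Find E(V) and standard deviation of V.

E(V) = -9.1, standard deviation of V = 15

From A = 0.4V - 37: E(A) = a·E(V) + b, so E(V) = (E(A) − b)/a = (-40.64 − (-37))/0.4 = -9.1.
standard deviation of A = √36 = 6.
standard deviation of A = |a|·standard deviation of V, so standard deviation of V = 6/|0.4| = 15.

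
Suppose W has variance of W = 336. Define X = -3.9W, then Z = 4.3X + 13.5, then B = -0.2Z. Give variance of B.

variance of B = 3779.770176

variance of X = (-3.9)²·336 = 5110.56.
variance of Z = 4.3²·5110.56 = 94494.2544.
variance of B = (-0.2)²·94494.2544 = 3779.770176.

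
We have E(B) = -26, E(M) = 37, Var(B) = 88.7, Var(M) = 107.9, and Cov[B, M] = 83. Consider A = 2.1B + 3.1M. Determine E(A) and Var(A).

E(A) = 60.1, Var(A) = 2508.746

E(A) = 2.1·E(B) + 3.1·E(M) = 2.1·(-26) + 3.1·37 = 60.1.
Var(A) = a²·Var(B) + b²·Var(M) + 2ab·Cov[B, M] with a = 2.1, b = 3.1.
= 2.1²·88.7 + 3.1²·107.9 + 2·2.1·3.1·83
= 391.167 + 1036.919 + 1080.66 = 2508.746.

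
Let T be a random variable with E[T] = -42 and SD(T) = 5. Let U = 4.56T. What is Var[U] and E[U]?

U = 4.56T is linear with a = 4.56, b = 0.
Var[T] = 5² = 25.
Var[U] = a²·Var[T] = 4.56²·25 = 519.84.
E[U] = a·E[T] + b = 4.56·(-42) = -191.52.

Var[U] = 519.84, E[U] = -191.52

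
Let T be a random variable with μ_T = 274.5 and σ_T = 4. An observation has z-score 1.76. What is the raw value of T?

T = 281.54

T = μ_T + z·σ_T = 274.5 + 1.76·4 = 281.54.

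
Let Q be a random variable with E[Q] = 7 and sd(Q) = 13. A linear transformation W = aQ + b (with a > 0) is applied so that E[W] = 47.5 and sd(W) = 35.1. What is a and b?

a = 2.7, b = 28.6

sd(W) = a·sd(Q) (a > 0), so a = 35.1/13 = 2.7.
E[W] = a·E[Q] + b, so b = 47.5 − 2.7·7 = 28.6.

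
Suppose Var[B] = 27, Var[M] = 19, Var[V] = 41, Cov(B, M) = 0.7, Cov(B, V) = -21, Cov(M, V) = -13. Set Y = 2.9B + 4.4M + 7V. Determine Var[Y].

Var[Y] = 968.374

Var[Y] = a²·Var[B] + b²·Var[M] + c²·Var[V] + 2ab·Cov(B, M) + 2ac·Cov(B, V) + 2bc·Cov(M, V), with a = 2.9, b = 4.4, c = 7.
= 227.07 + 367.84 + 2009 + 17.864 + (-852.6) + (-800.8)
= 968.374.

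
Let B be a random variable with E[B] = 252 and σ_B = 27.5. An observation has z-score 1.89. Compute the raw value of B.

B = 303.975

B = E[B] + z·σ_B = 252 + 1.89·27.5 = 303.975.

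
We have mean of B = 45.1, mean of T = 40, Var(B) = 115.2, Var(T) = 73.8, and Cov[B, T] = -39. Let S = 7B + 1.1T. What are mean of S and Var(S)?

mean of S = 7·mean of B + 1.1·mean of T = 7·45.1 + 1.1·40 = 359.7.
Var(S) = a²·Var(B) + b²·Var(T) + 2ab·Cov[B, T] with a = 7, b = 1.1.
= 7²·115.2 + 1.1²·73.8 + 2·7·1.1·(-39)
= 5644.8 + 89.298 + (-600.6) = 5133.498.

mean of S = 359.7, Var(S) = 5133.498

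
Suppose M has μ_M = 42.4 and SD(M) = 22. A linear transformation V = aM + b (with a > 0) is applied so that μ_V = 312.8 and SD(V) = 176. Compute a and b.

a = 8, b = -26.4

SD(V) = a·SD(M) (a > 0), so a = 176/22 = 8.
μ_V = a·μ_M + b, so b = 312.8 − 8·42.4 = -26.4.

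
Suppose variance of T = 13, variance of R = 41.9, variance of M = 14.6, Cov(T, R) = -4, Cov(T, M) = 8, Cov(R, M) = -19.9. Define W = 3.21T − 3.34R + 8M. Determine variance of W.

variance of W = a²·variance of T + b²·variance of R + c²·variance of M + 2ab·Cov(T, R) + 2ac·Cov(T, M) + 2bc·Cov(R, M), with a = 3.21, b = -3.34, c = 8.
= 133.9533 + 467.41964 + 934.4 + 85.7712 + 410.88 + 1063.456
= 3095.88014.

variance of W = 3095.88014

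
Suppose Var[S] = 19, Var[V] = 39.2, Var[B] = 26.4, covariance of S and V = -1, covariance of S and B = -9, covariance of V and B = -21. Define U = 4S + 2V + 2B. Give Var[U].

Var[U] = a²·Var[S] + b²·Var[V] + c²·Var[B] + 2ab·covariance of S and V + 2ac·covariance of S and B + 2bc·covariance of V and B, with a = 4, b = 2, c = 2.
= 304 + 156.8 + 105.6 + (-16) + (-144) + (-168)
= 238.4.

Var[U] = 238.4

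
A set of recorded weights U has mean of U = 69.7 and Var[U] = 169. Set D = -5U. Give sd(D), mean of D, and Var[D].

sd(D) = 65, mean of D = -348.5, Var[D] = 4225

D = -5U is linear with a = -5, b = 0.
sd(U) = √169 = 13.
sd(D) = |a|·sd(U) = |-5|·13 = 65.
mean of D = a·mean of U + b = (-5)·69.7 = -348.5.
Var[D] = a²·Var[U] = (-5)²·169 = 4225.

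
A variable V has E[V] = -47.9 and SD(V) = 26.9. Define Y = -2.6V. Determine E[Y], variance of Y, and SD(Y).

Y = -2.6V is linear with a = -2.6, b = 0.
E[Y] = a·E[V] + b = (-2.6)·(-47.9) = 124.54.
variance of V = 26.9² = 723.61.
variance of Y = a²·variance of V = (-2.6)²·723.61 = 4891.6036.
SD(Y) = |a|·SD(V) = |-2.6|·26.9 = 69.94.

E[Y] = 124.54, variance of Y = 4891.6036, SD(Y) = 69.94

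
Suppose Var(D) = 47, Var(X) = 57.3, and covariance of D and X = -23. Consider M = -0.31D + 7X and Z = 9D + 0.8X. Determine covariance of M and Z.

By bilinearity, covariance of M and Z = ac·Var(D) + bd·Var(X) + (ad+bc)·covariance of D and X, with a=-0.31, b=7, c=9, d=0.8.
ac·Var(D) = (-0.31)·9·47 = -131.13
bd·Var(X) = 7·0.8·57.3 = 320.88
(ad+bc)·covariance of D and X = (62.752)·(-23) = -1443.296
covariance of M and Z = -131.13 + 320.88 + (-1443.296) = -1253.546.

covariance of M and Z = -1253.546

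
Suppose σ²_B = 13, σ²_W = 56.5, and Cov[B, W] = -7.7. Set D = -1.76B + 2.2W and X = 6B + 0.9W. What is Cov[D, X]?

Cov[D, X] = -114.8532

By bilinearity, Cov[D, X] = ac·σ²_B + bd·σ²_W + (ad+bc)·Cov[B, W], with a=-1.76, b=2.2, c=6, d=0.9.
ac·σ²_B = (-1.76)·6·13 = -137.28
bd·σ²_W = 2.2·0.9·56.5 = 111.87
(ad+bc)·Cov[B, W] = (11.616)·(-7.7) = -89.4432
Cov[D, X] = -137.28 + 111.87 + (-89.4432) = -114.8532.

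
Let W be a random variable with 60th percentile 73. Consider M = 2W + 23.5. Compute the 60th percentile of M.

60th percentile of M = 169.5

Since a = 2 > 0 the transformation is increasing, so the 60th percentile of M = a·(P_{60} of W) + b = 2·73 + 23.5 = 169.5.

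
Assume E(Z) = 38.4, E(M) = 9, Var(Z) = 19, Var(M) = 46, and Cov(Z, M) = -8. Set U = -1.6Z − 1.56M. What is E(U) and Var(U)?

E(U) = (-1.6)·E(Z) + (-1.56)·E(M) = (-1.6)·38.4 + (-1.56)·9 = -75.48.
Var(U) = a²·Var(Z) + b²·Var(M) + 2ab·Cov(Z, M) with a = -1.6, b = -1.56.
= (-1.6)²·19 + (-1.56)²·46 + 2·(-1.6)·(-1.56)·(-8)
= 48.64 + 111.9456 + (-39.936) = 120.6496.

E(U) = -75.48, Var(U) = 120.6496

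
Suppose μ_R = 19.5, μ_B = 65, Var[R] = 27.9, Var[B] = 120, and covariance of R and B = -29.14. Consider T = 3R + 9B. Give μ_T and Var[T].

μ_T = 643.5, Var[T] = 8397.54

μ_T = 3·μ_R + 9·μ_B = 3·19.5 + 9·65 = 643.5.
Var[T] = a²·Var[R] + b²·Var[B] + 2ab·covariance of R and B with a = 3, b = 9.
= 3²·27.9 + 9²·120 + 2·3·9·(-29.14)
= 251.1 + 9720 + (-1573.56) = 8397.54.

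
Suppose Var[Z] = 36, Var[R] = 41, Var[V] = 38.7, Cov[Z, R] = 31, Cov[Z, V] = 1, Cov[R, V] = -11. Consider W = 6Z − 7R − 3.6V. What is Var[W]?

Var[W] = a²·Var[Z] + b²·Var[R] + c²·Var[V] + 2ab·Cov[Z, R] + 2ac·Cov[Z, V] + 2bc·Cov[R, V], with a = 6, b = -7, c = -3.6.
= 1296 + 2009 + 501.552 + (-2604) + (-43.2) + (-554.4)
= 604.952.

Var[W] = 604.952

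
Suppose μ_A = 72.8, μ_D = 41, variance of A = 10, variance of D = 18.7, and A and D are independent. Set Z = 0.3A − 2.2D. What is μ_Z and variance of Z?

μ_Z = -68.36, variance of Z = 91.408

μ_Z = 0.3·μ_A + (-2.2)·μ_D = 0.3·72.8 + (-2.2)·41 = -68.36.
variance of Z = a²·variance of A + b²·variance of D + 2ab·Cov(A, D) with a = 0.3, b = -2.2.
Independence gives Cov(A, D) = 0.
= 0.3²·10 + (-2.2)²·18.7 + 2·0.3·(-2.2)·0
= 0.9 + 90.508 + 0 = 91.408.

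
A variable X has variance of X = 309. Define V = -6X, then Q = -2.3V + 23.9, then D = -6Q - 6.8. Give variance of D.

variance of D = 2118454.56

variance of V = (-6)²·309 = 11124.
variance of Q = (-2.3)²·11124 = 58845.96.
variance of D = (-6)²·58845.96 = 2118454.56.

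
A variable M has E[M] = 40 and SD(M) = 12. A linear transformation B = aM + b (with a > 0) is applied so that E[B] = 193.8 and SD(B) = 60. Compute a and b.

a = 5, b = -6.2

SD(B) = a·SD(M) (a > 0), so a = 60/12 = 5.
E[B] = a·E[M] + b, so b = 193.8 − 5·40 = -6.2.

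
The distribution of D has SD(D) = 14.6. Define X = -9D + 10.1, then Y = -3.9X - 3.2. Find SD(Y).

SD(X) = |-9|·14.6 = 131.4.
SD(Y) = |-3.9|·131.4 = 512.46.

SD(Y) = 512.46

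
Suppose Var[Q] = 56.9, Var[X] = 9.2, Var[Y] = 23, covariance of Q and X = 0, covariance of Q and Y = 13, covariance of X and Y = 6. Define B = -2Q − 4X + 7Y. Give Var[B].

Var[B] = 801.8

Var[B] = a²·Var[Q] + b²·Var[X] + c²·Var[Y] + 2ab·covariance of Q and X + 2ac·covariance of Q and Y + 2bc·covariance of X and Y, with a = -2, b = -4, c = 7.
= 227.6 + 147.2 + 1127 + 0 + (-364) + (-336)
= 801.8.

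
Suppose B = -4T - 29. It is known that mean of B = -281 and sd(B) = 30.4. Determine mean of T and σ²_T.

From B = -4T - 29: mean of B = a·mean of T + b, so mean of T = (mean of B − b)/a = (-281 − (-29))/(-4) = 63.
σ²_B = 30.4² = 924.16.
σ²_B = a²·σ²_T, so σ²_T = 924.16/(-4)² = 57.76.

mean of T = 63, σ²_T = 57.76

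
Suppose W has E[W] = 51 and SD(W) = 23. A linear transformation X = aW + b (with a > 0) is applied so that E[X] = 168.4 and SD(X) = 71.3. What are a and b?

SD(X) = a·SD(W) (a > 0), so a = 71.3/23 = 3.1.
E[X] = a·E[W] + b, so b = 168.4 − 3.1·51 = 10.3.

a = 3.1, b = 10.3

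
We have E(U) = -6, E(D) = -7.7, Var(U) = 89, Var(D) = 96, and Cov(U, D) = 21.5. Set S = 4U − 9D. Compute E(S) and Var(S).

E(S) = 4·E(U) + (-9)·E(D) = 4·(-6) + (-9)·(-7.7) = 45.3.
Var(S) = a²·Var(U) + b²·Var(D) + 2ab·Cov(U, D) with a = 4, b = -9.
= 4²·89 + (-9)²·96 + 2·4·(-9)·21.5
= 1424 + 7776 + (-1548) = 7652.

E(S) = 45.3, Var(S) = 7652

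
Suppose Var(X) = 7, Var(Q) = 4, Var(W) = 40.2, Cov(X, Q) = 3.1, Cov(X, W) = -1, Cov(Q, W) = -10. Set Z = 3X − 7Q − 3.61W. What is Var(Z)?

Var(Z) = a²·Var(X) + b²·Var(Q) + c²·Var(W) + 2ab·Cov(X, Q) + 2ac·Cov(X, W) + 2bc·Cov(Q, W), with a = 3, b = -7, c = -3.61.
= 63 + 196 + 523.89042 + (-130.2) + 21.66 + (-505.4)
= 168.95042.

Var(Z) = 168.95042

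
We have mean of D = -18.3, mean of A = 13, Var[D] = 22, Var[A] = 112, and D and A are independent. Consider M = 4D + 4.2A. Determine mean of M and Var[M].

mean of M = -18.6, Var[M] = 2327.68

mean of M = 4·mean of D + 4.2·mean of A = 4·(-18.3) + 4.2·13 = -18.6.
Var[M] = a²·Var[D] + b²·Var[A] + 2ab·Cov[D, A] with a = 4, b = 4.2.
Independence gives Cov[D, A] = 0.
= 4²·22 + 4.2²·112 + 2·4·4.2·0
= 352 + 1975.68 + 0 = 2327.68.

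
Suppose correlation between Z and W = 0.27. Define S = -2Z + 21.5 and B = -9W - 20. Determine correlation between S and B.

Linear rescalings preserve correlation up to sign; here the slopes -2 and -9 have the same sign, so correlation between S and B = correlation between Z and W = 0.27.

correlation between S and B = 0.27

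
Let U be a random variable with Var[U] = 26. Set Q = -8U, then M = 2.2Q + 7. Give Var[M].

Var[Q] = (-8)²·26 = 1664.
Var[M] = 2.2²·1664 = 8053.76.

Var[M] = 8053.76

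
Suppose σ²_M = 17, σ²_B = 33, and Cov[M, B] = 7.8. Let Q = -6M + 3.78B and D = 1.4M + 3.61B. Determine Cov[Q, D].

Cov[Q, D] = 179.841

By bilinearity, Cov[Q, D] = ac·σ²_M + bd·σ²_B + (ad+bc)·Cov[M, B], with a=-6, b=3.78, c=1.4, d=3.61.
ac·σ²_M = (-6)·1.4·17 = -142.8
bd·σ²_B = 3.78·3.61·33 = 450.3114
(ad+bc)·Cov[M, B] = (-16.368)·7.8 = -127.6704
Cov[Q, D] = -142.8 + 450.3114 + (-127.6704) = 179.841.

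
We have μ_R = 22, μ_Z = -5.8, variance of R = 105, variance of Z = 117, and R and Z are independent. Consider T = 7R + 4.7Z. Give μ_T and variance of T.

μ_T = 126.74, variance of T = 7729.53

μ_T = 7·μ_R + 4.7·μ_Z = 7·22 + 4.7·(-5.8) = 126.74.
variance of T = a²·variance of R + b²·variance of Z + 2ab·Cov(R, Z) with a = 7, b = 4.7.
Independence gives Cov(R, Z) = 0.
= 7²·105 + 4.7²·117 + 2·7·4.7·0
= 5145 + 2584.53 + 0 = 7729.53.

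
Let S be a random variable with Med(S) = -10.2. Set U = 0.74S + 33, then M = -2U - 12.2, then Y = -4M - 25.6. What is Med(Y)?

Med(Y) = 226.816

Med(U) = 0.74·(-10.2) + 33 = 25.452.
Med(M) = (-2)·25.452 + (-12.2) = -63.104.
Med(Y) = (-4)·(-63.104) + (-25.6) = 226.816.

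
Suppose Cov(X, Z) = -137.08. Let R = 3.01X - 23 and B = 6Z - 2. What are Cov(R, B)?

Cov(R, B) = a·c·Cov(X, Z) = 3.01·6·(-137.08) = -2475.6648. Additive constants drop out.

Cov(R, B) = -2475.6648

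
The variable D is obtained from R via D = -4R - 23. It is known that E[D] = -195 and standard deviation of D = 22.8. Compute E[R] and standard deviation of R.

E[R] = 43, standard deviation of R = 5.7

From D = -4R - 23: E[D] = a·E[R] + b, so E[R] = (E[D] − b)/a = (-195 − (-23))/(-4) = 43.
standard deviation of D = |a|·standard deviation of R, so standard deviation of R = 22.8/|-4| = 5.7.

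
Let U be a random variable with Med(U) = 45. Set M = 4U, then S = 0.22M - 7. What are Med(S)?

Med(S) = 32.6

Med(M) = 4·45 = 180.
Med(S) = 0.22·180 + (-7) = 32.6.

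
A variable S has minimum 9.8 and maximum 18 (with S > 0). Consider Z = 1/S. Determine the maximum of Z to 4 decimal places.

1/S is decreasing on this domain, so max(Z) comes from min(S) = 9.8: max(Z) = 1/(9.8) ≈ 0.102.

max(Z) = 0.102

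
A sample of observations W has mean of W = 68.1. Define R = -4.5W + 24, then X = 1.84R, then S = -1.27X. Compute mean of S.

mean of R = (-4.5)·68.1 + 24 = -282.45.
mean of X = 1.84·(-282.45) = -519.708.
mean of S = (-1.27)·(-519.708) = 660.02916.

mean of S = 660.02916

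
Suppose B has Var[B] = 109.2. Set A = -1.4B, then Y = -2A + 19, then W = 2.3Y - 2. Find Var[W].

Var[W] = 4528.91712

Var[A] = (-1.4)²·109.2 = 214.032.
Var[Y] = (-2)²·214.032 = 856.128.
Var[W] = 2.3²·856.128 = 4528.91712.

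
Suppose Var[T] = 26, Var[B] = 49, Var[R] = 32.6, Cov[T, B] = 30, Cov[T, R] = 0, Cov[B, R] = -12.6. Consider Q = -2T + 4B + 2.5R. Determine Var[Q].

Var[Q] = a²·Var[T] + b²·Var[B] + c²·Var[R] + 2ab·Cov[T, B] + 2ac·Cov[T, R] + 2bc·Cov[B, R], with a = -2, b = 4, c = 2.5.
= 104 + 784 + 203.75 + (-480) + 0 + (-252)
= 359.75.

Var[Q] = 359.75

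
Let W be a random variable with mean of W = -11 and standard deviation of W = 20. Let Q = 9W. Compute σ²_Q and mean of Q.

Q = 9W is linear with a = 9, b = 0.
σ²_W = 20² = 400.
σ²_Q = a²·σ²_W = 9²·400 = 32400.
mean of Q = a·mean of W + b = 9·(-11) = -99.

σ²_Q = 32400, mean of Q = -99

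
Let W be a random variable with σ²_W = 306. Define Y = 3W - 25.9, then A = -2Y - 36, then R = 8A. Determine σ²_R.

σ²_Y = 3²·306 = 2754.
σ²_A = (-2)²·2754 = 11016.
σ²_R = 8²·11016 = 705024.

σ²_R = 705024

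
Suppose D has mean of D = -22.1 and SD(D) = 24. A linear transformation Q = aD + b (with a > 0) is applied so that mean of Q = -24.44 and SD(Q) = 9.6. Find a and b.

a = 0.4, b = -15.6

SD(Q) = a·SD(D) (a > 0), so a = 9.6/24 = 0.4.
mean of Q = a·mean of D + b, so b = -24.44 − 0.4·(-22.1) = -15.6.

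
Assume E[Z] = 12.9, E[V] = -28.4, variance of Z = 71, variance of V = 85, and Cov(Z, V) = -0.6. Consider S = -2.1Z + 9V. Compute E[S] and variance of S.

E[S] = -282.69, variance of S = 7220.79

E[S] = (-2.1)·E[Z] + 9·E[V] = (-2.1)·12.9 + 9·(-28.4) = -282.69.
variance of S = a²·variance of Z + b²·variance of V + 2ab·Cov(Z, V) with a = -2.1, b = 9.
= (-2.1)²·71 + 9²·85 + 2·(-2.1)·9·(-0.6)
= 313.11 + 6885 + 22.68 = 7220.79.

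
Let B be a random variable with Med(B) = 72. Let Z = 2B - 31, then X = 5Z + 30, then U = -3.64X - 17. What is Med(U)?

Med(Z) = 2·72 + (-31) = 113.
Med(X) = 5·113 + 30 = 595.
Med(U) = (-3.64)·595 + (-17) = -2182.8.

Med(U) = -2182.8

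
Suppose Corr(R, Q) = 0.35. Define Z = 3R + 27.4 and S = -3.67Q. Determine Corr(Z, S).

Corr(Z, S) = -0.35

Linear rescalings preserve |correlation|; the slopes 3 and -3.67 have opposite signs, so the correlation flips sign: Corr(Z, S) = −Corr(R, Q) = -0.35.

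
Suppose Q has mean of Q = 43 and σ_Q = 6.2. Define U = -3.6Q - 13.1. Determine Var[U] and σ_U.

Var[U] = 498.1824, σ_U = 22.32

U = -3.6Q - 13.1 is linear with a = -3.6, b = -13.1.
Var[Q] = 6.2² = 38.44.
Var[U] = a²·Var[Q] = (-3.6)²·38.44 = 498.1824 (the additive constant -13.1 does not affect variance).
σ_U = |a|·σ_Q = |-3.6|·6.2 = 22.32.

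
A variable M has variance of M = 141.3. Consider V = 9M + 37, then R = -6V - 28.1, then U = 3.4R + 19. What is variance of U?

variance of U = 4763076.048

variance of V = 9²·141.3 = 11445.3.
variance of R = (-6)²·11445.3 = 412030.8.
variance of U = 3.4²·412030.8 = 4763076.048.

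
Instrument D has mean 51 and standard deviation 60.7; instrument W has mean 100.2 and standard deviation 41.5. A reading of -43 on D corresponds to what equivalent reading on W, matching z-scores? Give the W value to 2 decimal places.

W = 35.93

z = (-43 − 51)/60.7 ≈ -1.5486.
W = 100.2 + z·41.5 = 100.2 + (-43 − 51)·41.5/60.7 ≈ 35.93.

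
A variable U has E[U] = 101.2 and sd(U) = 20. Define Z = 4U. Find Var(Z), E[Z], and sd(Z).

Var(Z) = 6400, E[Z] = 404.8, sd(Z) = 80

Z = 4U is linear with a = 4, b = 0.
Var(U) = 20² = 400.
Var(Z) = a²·Var(U) = 4²·400 = 6400.
E[Z] = a·E[U] + b = 4·101.2 = 404.8.
sd(Z) = |a|·sd(U) = |4|·20 = 80.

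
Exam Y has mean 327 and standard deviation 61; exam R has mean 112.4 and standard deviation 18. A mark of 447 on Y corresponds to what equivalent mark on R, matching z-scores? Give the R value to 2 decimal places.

z = (447 − 327)/61 ≈ 1.9672.
R = 112.4 + z·18 = 112.4 + (447 − 327)·18/61 ≈ 147.81.

R = 147.81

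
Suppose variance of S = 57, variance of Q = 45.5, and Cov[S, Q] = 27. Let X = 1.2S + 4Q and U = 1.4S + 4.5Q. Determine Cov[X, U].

Cov[X, U] = 1211.76

By bilinearity, Cov[X, U] = ac·variance of S + bd·variance of Q + (ad+bc)·Cov[S, Q], with a=1.2, b=4, c=1.4, d=4.5.
ac·variance of S = 1.2·1.4·57 = 95.76
bd·variance of Q = 4·4.5·45.5 = 819
(ad+bc)·Cov[S, Q] = (11)·27 = 297
Cov[X, U] = 95.76 + 819 + 297 = 1211.76.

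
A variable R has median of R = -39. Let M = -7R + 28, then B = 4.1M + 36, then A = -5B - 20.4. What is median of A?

median of M = (-7)·(-39) + 28 = 301.
median of B = 4.1·301 + 36 = 1270.1.
median of A = (-5)·1270.1 + (-20.4) = -6370.9.

median of A = -6370.9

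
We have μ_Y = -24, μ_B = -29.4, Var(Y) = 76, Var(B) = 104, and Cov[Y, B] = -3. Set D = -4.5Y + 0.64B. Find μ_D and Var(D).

μ_D = 89.184, Var(D) = 1598.8784

μ_D = (-4.5)·μ_Y + 0.64·μ_B = (-4.5)·(-24) + 0.64·(-29.4) = 89.184.
Var(D) = a²·Var(Y) + b²·Var(B) + 2ab·Cov[Y, B] with a = -4.5, b = 0.64.
= (-4.5)²·76 + 0.64²·104 + 2·(-4.5)·0.64·(-3)
= 1539 + 42.5984 + 17.28 = 1598.8784.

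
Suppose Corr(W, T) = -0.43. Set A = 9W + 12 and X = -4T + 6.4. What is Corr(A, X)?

Linear rescalings preserve |correlation|; the slopes 9 and -4 have opposite signs, so the correlation flips sign: Corr(A, X) = −Corr(W, T) = 0.43.

Corr(A, X) = 0.43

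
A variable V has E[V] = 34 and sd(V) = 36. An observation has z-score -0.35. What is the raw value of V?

V = 21.4

V = E[V] + z·sd(V) = 34 + (-0.35)·36 = 21.4.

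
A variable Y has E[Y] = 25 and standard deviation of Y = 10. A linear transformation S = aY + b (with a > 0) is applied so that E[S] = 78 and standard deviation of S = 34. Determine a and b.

standard deviation of S = a·standard deviation of Y (a > 0), so a = 34/10 = 3.4.
E[S] = a·E[Y] + b, so b = 78 − 3.4·25 = -7.

a = 3.4, b = -7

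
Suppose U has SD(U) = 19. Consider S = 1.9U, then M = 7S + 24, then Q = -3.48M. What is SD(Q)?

SD(S) = |1.9|·19 = 36.1.
SD(M) = |7|·36.1 = 252.7.
SD(Q) = |-3.48|·252.7 = 879.396.

SD(Q) = 879.396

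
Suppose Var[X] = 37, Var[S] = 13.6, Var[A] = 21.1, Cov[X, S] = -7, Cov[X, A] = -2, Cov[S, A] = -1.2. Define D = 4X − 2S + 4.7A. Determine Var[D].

Var[D] = 1171.859

Var[D] = a²·Var[X] + b²·Var[S] + c²·Var[A] + 2ab·Cov[X, S] + 2ac·Cov[X, A] + 2bc·Cov[S, A], with a = 4, b = -2, c = 4.7.
= 592 + 54.4 + 466.099 + 112 + (-75.2) + 22.56
= 1171.859.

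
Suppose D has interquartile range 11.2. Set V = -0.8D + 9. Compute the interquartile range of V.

Under V = aD + b, IQR(V) = |a|·IQR(D) = |-0.8|·11.2 = 8.96 (shifts cancel; spread scales by |a|).

IQR(V) = 8.96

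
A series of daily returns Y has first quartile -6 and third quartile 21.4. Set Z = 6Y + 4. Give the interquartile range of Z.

IQR(Z) = 164.4

IQR of Y = Q3 − Q1 = 21.4 − (-6) = 27.4.
Under Z = aY + b, IQR(Z) = |a|·IQR(Y) = |6|·27.4 = 164.4 (shifts cancel; spread scales by |a|).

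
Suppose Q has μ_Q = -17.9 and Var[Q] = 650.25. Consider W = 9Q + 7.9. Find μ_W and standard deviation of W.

μ_W = -153.2, standard deviation of W = 229.5

W = 9Q + 7.9 is linear with a = 9, b = 7.9.
μ_W = a·μ_Q + b = 9·(-17.9) + 7.9 = -153.2.
standard deviation of Q = √650.25 = 25.5.
standard deviation of W = |a|·standard deviation of Q = |9|·25.5 = 229.5.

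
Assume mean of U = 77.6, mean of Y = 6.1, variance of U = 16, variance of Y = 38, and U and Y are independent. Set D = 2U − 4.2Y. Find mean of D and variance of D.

mean of D = 2·mean of U + (-4.2)·mean of Y = 2·77.6 + (-4.2)·6.1 = 129.58.
variance of D = a²·variance of U + b²·variance of Y + 2ab·Cov(U, Y) with a = 2, b = -4.2.
Independence gives Cov(U, Y) = 0.
= 2²·16 + (-4.2)²·38 + 2·2·(-4.2)·0
= 64 + 670.32 + 0 = 734.32.

mean of D = 129.58, variance of D = 734.32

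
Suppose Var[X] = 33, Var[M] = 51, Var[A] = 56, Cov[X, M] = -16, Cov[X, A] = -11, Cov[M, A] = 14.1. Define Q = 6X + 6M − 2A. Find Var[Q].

Var[Q] = 2021.6

Var[Q] = a²·Var[X] + b²·Var[M] + c²·Var[A] + 2ab·Cov[X, M] + 2ac·Cov[X, A] + 2bc·Cov[M, A], with a = 6, b = 6, c = -2.
= 1188 + 1836 + 224 + (-1152) + 264 + (-338.4)
= 2021.6.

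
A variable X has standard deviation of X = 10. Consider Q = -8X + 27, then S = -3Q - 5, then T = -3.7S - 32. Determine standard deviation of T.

standard deviation of T = 888

standard deviation of Q = |-8|·10 = 80.
standard deviation of S = |-3|·80 = 240.
standard deviation of T = |-3.7|·240 = 888.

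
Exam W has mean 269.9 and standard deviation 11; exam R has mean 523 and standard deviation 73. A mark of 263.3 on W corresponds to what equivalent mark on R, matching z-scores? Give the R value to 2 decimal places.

R = 479.20

z = (263.3 − 269.9)/11 = -0.6.
R = 523 + z·73 = 523 + (263.3 − 269.9)·73/11 = 479.20.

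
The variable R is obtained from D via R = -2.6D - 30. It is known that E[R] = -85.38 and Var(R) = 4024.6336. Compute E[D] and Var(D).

From R = -2.6D - 30: E[R] = a·E[D] + b, so E[D] = (E[R] − b)/a = (-85.38 − (-30))/(-2.6) = 21.3.
Var(R) = a²·Var(D), so Var(D) = 4024.6336/(-2.6)² = 595.36.

E[D] = 21.3, Var(D) = 595.36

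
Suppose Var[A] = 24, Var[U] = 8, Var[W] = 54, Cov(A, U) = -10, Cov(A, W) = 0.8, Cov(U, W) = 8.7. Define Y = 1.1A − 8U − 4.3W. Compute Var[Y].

Var[Y] = 2306.492

Var[Y] = a²·Var[A] + b²·Var[U] + c²·Var[W] + 2ab·Cov(A, U) + 2ac·Cov(A, W) + 2bc·Cov(U, W), with a = 1.1, b = -8, c = -4.3.
= 29.04 + 512 + 998.46 + 176 + (-7.568) + 598.56
= 2306.492.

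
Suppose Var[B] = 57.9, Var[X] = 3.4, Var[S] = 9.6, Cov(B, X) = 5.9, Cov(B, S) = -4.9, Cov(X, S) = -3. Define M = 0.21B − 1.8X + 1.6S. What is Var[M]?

Var[M] = a²·Var[B] + b²·Var[X] + c²·Var[S] + 2ab·Cov(B, X) + 2ac·Cov(B, S) + 2bc·Cov(X, S), with a = 0.21, b = -1.8, c = 1.6.
= 2.55339 + 11.016 + 24.576 + (-4.4604) + (-3.2928) + 17.28
= 47.67219.

Var[M] = 47.67219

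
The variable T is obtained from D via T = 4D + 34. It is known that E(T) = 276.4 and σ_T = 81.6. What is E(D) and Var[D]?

E(D) = 60.6, Var[D] = 416.16

From T = 4D + 34: E(T) = a·E(D) + b, so E(D) = (E(T) − b)/a = (276.4 − 34)/4 = 60.6.
Var[T] = 81.6² = 6658.56.
Var[T] = a²·Var[D], so Var[D] = 6658.56/4² = 416.16.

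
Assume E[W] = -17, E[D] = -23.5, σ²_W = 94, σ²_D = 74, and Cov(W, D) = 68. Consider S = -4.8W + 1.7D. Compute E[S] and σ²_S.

E[S] = 41.65, σ²_S = 1269.86

E[S] = (-4.8)·E[W] + 1.7·E[D] = (-4.8)·(-17) + 1.7·(-23.5) = 41.65.
σ²_S = a²·σ²_W + b²·σ²_D + 2ab·Cov(W, D) with a = -4.8, b = 1.7.
= (-4.8)²·94 + 1.7²·74 + 2·(-4.8)·1.7·68
= 2165.76 + 213.86 + (-1109.76) = 1269.86.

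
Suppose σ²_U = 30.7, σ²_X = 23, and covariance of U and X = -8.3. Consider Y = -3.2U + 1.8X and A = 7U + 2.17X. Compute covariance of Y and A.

By bilinearity, covariance of Y and A = ac·σ²_U + bd·σ²_X + (ad+bc)·covariance of U and X, with a=-3.2, b=1.8, c=7, d=2.17.
ac·σ²_U = (-3.2)·7·30.7 = -687.68
bd·σ²_X = 1.8·2.17·23 = 89.838
(ad+bc)·covariance of U and X = (5.656)·(-8.3) = -46.9448
covariance of Y and A = -687.68 + 89.838 + (-46.9448) = -644.7868.

covariance of Y and A = -644.7868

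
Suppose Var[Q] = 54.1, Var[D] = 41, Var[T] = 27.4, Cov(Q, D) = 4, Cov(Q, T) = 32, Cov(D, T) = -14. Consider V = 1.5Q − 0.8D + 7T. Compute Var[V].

Var[V] = a²·Var[Q] + b²·Var[D] + c²·Var[T] + 2ab·Cov(Q, D) + 2ac·Cov(Q, T) + 2bc·Cov(D, T), with a = 1.5, b = -0.8, c = 7.
= 121.725 + 26.24 + 1342.6 + (-9.6) + 672 + 156.8
= 2309.765.

Var[V] = 2309.765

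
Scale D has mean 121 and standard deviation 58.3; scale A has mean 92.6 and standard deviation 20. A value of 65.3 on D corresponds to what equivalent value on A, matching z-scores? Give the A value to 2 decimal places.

A = 73.49

z = (65.3 − 121)/58.3 ≈ -0.9554.
A = 92.6 + z·20 = 92.6 + (65.3 − 121)·20/58.3 ≈ 73.49.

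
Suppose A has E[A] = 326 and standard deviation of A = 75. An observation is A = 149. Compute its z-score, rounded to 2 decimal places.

z = (A − E[A]) / standard deviation of A = (149 − 326) / 75 = -2.36.

z = -2.36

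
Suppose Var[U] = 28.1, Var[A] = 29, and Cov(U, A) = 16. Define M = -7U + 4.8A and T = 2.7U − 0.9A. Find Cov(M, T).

Cov(M, T) = -348.21

By bilinearity, Cov(M, T) = ac·Var[U] + bd·Var[A] + (ad+bc)·Cov(U, A), with a=-7, b=4.8, c=2.7, d=-0.9.
ac·Var[U] = (-7)·2.7·28.1 = -531.09
bd·Var[A] = 4.8·(-0.9)·29 = -125.28
(ad+bc)·Cov(U, A) = (19.26)·16 = 308.16
Cov(M, T) = -531.09 + (-125.28) + 308.16 = -348.21.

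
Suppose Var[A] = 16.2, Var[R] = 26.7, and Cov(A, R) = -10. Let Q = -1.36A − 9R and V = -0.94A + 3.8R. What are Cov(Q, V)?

By bilinearity, Cov(Q, V) = ac·Var[A] + bd·Var[R] + (ad+bc)·Cov(A, R), with a=-1.36, b=-9, c=-0.94, d=3.8.
ac·Var[A] = (-1.36)·(-0.94)·16.2 = 20.71008
bd·Var[R] = (-9)·3.8·26.7 = -913.14
(ad+bc)·Cov(A, R) = (3.292)·(-10) = -32.92
Cov(Q, V) = 20.71008 + (-913.14) + (-32.92) = -925.34992.

Cov(Q, V) = -925.34992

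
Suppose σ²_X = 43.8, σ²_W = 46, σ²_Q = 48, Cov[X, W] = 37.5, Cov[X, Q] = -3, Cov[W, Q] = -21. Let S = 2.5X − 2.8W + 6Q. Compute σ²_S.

σ²_S = a²·σ²_X + b²·σ²_W + c²·σ²_Q + 2ab·Cov[X, W] + 2ac·Cov[X, Q] + 2bc·Cov[W, Q], with a = 2.5, b = -2.8, c = 6.
= 273.75 + 360.64 + 1728 + (-525) + (-90) + 705.6
= 2452.99.

σ²_S = 2452.99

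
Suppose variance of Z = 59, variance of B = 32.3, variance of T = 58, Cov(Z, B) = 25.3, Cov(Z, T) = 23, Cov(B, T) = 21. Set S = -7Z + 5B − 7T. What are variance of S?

variance of S = 5553.5

variance of S = a²·variance of Z + b²·variance of B + c²·variance of T + 2ab·Cov(Z, B) + 2ac·Cov(Z, T) + 2bc·Cov(B, T), with a = -7, b = 5, c = -7.
= 2891 + 807.5 + 2842 + (-1771) + 2254 + (-1470)
= 5553.5.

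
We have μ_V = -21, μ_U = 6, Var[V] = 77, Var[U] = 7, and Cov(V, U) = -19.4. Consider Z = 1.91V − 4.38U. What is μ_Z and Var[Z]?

μ_Z = -66.39, Var[Z] = 739.78754

μ_Z = 1.91·μ_V + (-4.38)·μ_U = 1.91·(-21) + (-4.38)·6 = -66.39.
Var[Z] = a²·Var[V] + b²·Var[U] + 2ab·Cov(V, U) with a = 1.91, b = -4.38.
= 1.91²·77 + (-4.38)²·7 + 2·1.91·(-4.38)·(-19.4)
= 280.9037 + 134.2908 + 324.59304 = 739.78754.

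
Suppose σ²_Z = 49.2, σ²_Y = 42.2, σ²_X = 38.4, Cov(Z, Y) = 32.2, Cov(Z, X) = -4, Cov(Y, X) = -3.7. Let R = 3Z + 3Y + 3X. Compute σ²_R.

σ²_R = a²·σ²_Z + b²·σ²_Y + c²·σ²_X + 2ab·Cov(Z, Y) + 2ac·Cov(Z, X) + 2bc·Cov(Y, X), with a = 3, b = 3, c = 3.
= 442.8 + 379.8 + 345.6 + 579.6 + (-72) + (-66.6)
= 1609.2.

σ²_R = 1609.2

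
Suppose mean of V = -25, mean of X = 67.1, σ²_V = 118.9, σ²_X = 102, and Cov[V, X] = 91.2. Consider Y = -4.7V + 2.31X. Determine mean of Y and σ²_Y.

mean of Y = (-4.7)·mean of V + 2.31·mean of X = (-4.7)·(-25) + 2.31·67.1 = 272.501.
σ²_Y = a²·σ²_V + b²·σ²_X + 2ab·Cov[V, X] with a = -4.7, b = 2.31.
= (-4.7)²·118.9 + 2.31²·102 + 2·(-4.7)·2.31·91.2
= 2626.501 + 544.2822 + (-1980.3168) = 1190.4664.

mean of Y = 272.501, σ²_Y = 1190.4664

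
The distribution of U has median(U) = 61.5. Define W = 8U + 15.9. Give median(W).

median(W) = 507.9

A linear map preserves order up to sign, so median(W) = a·median(U) + b = 8·61.5 + 15.9 = 507.9.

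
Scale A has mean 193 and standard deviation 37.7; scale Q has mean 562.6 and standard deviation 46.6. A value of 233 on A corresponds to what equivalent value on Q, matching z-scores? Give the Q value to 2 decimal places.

Q = 612.04

z = (233 − 193)/37.7 ≈ 1.061.
Q = 562.6 + z·46.6 = 562.6 + (233 − 193)·46.6/37.7 ≈ 612.04.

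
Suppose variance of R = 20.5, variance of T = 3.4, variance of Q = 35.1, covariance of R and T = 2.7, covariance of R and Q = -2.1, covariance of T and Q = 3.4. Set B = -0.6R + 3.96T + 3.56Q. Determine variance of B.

variance of B = 597.54528

variance of B = a²·variance of R + b²·variance of T + c²·variance of Q + 2ab·covariance of R and T + 2ac·covariance of R and Q + 2bc·covariance of T and Q, with a = -0.6, b = 3.96, c = 3.56.
= 7.38 + 53.31744 + 444.84336 + (-12.8304) + 8.9712 + 95.86368
= 597.54528.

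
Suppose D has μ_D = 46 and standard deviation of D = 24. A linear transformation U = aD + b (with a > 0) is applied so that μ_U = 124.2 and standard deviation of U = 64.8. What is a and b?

standard deviation of U = a·standard deviation of D (a > 0), so a = 64.8/24 = 2.7.
μ_U = a·μ_D + b, so b = 124.2 − 2.7·46 = 0.

a = 2.7, b = 0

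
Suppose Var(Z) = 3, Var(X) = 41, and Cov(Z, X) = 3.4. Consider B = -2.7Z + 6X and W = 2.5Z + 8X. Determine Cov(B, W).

Cov(B, W) = 1925.31

By bilinearity, Cov(B, W) = ac·Var(Z) + bd·Var(X) + (ad+bc)·Cov(Z, X), with a=-2.7, b=6, c=2.5, d=8.
ac·Var(Z) = (-2.7)·2.5·3 = -20.25
bd·Var(X) = 6·8·41 = 1968
(ad+bc)·Cov(Z, X) = (-6.6)·3.4 = -22.44
Cov(B, W) = -20.25 + 1968 + (-22.44) = 1925.31.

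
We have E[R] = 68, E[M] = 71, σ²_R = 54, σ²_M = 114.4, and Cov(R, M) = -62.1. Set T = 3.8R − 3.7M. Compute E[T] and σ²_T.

E[T] = 3.8·E[R] + (-3.7)·E[M] = 3.8·68 + (-3.7)·71 = -4.3.
σ²_T = a²·σ²_R + b²·σ²_M + 2ab·Cov(R, M) with a = 3.8, b = -3.7.
= 3.8²·54 + (-3.7)²·114.4 + 2·3.8·(-3.7)·(-62.1)
= 779.76 + 1566.136 + 1746.252 = 4092.148.

E[T] = -4.3, σ²_T = 4092.148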